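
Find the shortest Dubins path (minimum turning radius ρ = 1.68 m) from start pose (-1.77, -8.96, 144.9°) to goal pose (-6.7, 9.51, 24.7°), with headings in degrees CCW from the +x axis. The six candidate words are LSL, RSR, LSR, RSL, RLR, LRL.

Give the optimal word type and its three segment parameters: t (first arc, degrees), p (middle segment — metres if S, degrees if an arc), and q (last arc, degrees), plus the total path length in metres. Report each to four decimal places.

RSR: t = 36.4510°, p = 16.4127 m, q = 83.7490°, L = 19.9372 m

Let ψ = atan2(Δy, Δx) = atan2(18.47, -4.93) = 104.9449° be the start→goal bearing.
Normalize: d = |goal − start| / ρ = 19.116637/1.68 = 11.378950, α = (θ_start − ψ) mod 360° = 39.9551° = 0.697347 rad, β = (θ_goal − ψ) mod 360° = 279.7551° = 4.882647 rad.
Common terms: sin α = 0.642187, cos α = 0.766548, sin β = -0.985541, cos β = 0.169437, cos(α−β) = -0.503020, d² = 129.480513. Work in radians in the unit-radius frame; every candidate has L = ρ·(t + p + q).
LSL: p² = 2 + d² − 2cos(α−β) + 2d(sin α − sin β) = 169.530220; p = √p² = 13.020377; φ = atan2(cos β − cos α, d + sin α − sin β) = -0.045876 rad; t = (φ − α) mod 2π = 5.539962 rad, q = (β − φ) mod 2π = 4.928523 rad → L = 1.68·(5.539962 + 13.020377 + 4.928523) = 1.68·23.488862 = 39.461288 m
RSR: p² = 2 + d² − 2cos(α−β) + 2d(sin β − sin α) = 95.442886; p = √p² = 9.769488; φ = atan2(cos α − cos β, d − sin α + sin β) = 0.061158 rad; t = (α − φ) mod 2π = 0.636189 rad, q = (φ − β) mod 2π = 1.461696 rad → L = 1.68·(0.636189 + 9.769488 + 1.461696) = 1.68·11.867373 = 19.937187 m
LSR: p² = d² − 2 + 2cos(α−β) + 2d(sin α + sin β) = 118.660448; p = √p² = 10.893138; φ = atan2(−cos α − cos β, d + sin α + sin β) − atan2(−2, p) = 0.096967 rad; t = (φ − α) mod 2π = 5.682805 rad, q = (φ − β) mod 2π = 1.497505 rad → L = 1.68·(5.682805 + 10.893138 + 1.497505) = 1.68·18.073448 = 30.363392 m
RSL: p² = d² − 2 + 2cos(α−β) − 2d(sin α + sin β) = 134.288499; p = √p² = 11.588291; φ = atan2(cos α + cos β, d − sin α − sin β) − atan2(2, p) = -0.091227 rad; t = (α − φ) mod 2π = 0.788574 rad, q = (β − φ) mod 2π = 4.973874 rad → L = 1.68·(0.788574 + 11.588291 + 4.973874) = 1.68·17.350740 = 29.149243 m
RLR: c = (6 − d² + 2cos(α−β) + 2d(sin α − sin β))/8 = -10.930361, |c| > 1 → infeasible
LRL: c = (6 − d² + 2cos(α−β) − 2d(sin α − sin β))/8 = -20.191277, |c| > 1 → infeasible
Shortest: RSR with L = 19.937187 m ≈ 19.9372 m
Convert RSR to answer units (arcs ×180/π): t = 0.636189·180/π = 36.4510°, p = ρ·p = 1.68·9.769488 = 16.4127 m, q = 1.461696·180/π = 83.7490°, L = 19.9372 m.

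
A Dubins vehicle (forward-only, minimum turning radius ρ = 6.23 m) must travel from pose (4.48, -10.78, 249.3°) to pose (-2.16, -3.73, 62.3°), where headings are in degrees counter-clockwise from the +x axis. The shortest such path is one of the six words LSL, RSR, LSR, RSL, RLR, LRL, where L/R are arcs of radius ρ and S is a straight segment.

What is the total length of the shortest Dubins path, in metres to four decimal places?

Let ψ = atan2(Δy, Δx) = atan2(7.05, -6.64) = 133.2846° be the start→goal bearing.
Normalize: d = |goal − start| / ρ = 9.684632/6.23 = 1.554516, α = (θ_start − ψ) mod 360° = 116.0154° = 2.024851 rad, β = (θ_goal − ψ) mod 360° = 289.0154° = 5.044271 rad.
Common terms: sin α = 0.898676, cos α = -0.438613, sin β = -0.945431, cos β = 0.325823, cos(α−β) = -0.992546, d² = 2.416519. Work in radians in the unit-radius frame; every candidate has L = ρ·(t + p + q).
LSL: p² = 2 + d² − 2cos(α−β) + 2d(sin α − sin β) = 12.134997; p = √p² = 3.483532; φ = atan2(cos β − cos α, d + sin α − sin β) = 0.221243 rad; t = (φ − α) mod 2π = 4.479577 rad, q = (β − φ) mod 2π = 4.823028 rad → L = 6.23·(4.479577 + 3.483532 + 4.823028) = 6.23·12.786137 = 79.657634 m
RSR: p² = 2 + d² − 2cos(α−β) + 2d(sin β − sin α) = 0.668225; p = √p² = 0.817451; φ = atan2(cos α − cos β, d − sin α + sin β) = -1.932920 rad; t = (α − φ) mod 2π = 3.957772 rad, q = (φ − β) mod 2π = 5.589179 rad → L = 6.23·(3.957772 + 0.817451 + 5.589179) = 6.23·10.364402 = 64.570222 m
LSR: p² = d² − 2 + 2cos(α−β) + 2d(sin α + sin β) = -1.713936 < 0 → infeasible
RSL: p² = d² − 2 + 2cos(α−β) − 2d(sin α + sin β) = -1.423211 < 0 → infeasible
RLR: c = (6 − d² + 2cos(α−β) + 2d(sin α − sin β))/8 = 0.916472; p = 2π − arccos c = 5.871560 rad; φ = atan2(cos α − cos β, d − sin α + sin β) = -1.932920 rad; t = (α − φ + p/2) mod 2π = 0.610367 rad, q = (α − β − t + p) mod 2π = 2.241774 rad → L = 6.23·(0.610367 + 5.871560 + 2.241774) = 6.23·8.723701 = 54.348656 m
LRL: c = (6 − d² + 2cos(α−β) − 2d(sin α − sin β))/8 = -0.516875; p = 2π − arccos c = 4.169193 rad; φ = atan2(cos β − cos α, d + sin α − sin β) = 0.221243 rad; t = (φ − α + p/2) mod 2π = 0.280989 rad, q = (β − α − t + p) mod 2π = 0.624439 rad → L = 6.23·(0.280989 + 4.169193 + 0.624439) = 6.23·5.074620 = 31.614885 m
Shortest: LRL with L = 31.614885 m ≈ 31.6149 m

31.6149 m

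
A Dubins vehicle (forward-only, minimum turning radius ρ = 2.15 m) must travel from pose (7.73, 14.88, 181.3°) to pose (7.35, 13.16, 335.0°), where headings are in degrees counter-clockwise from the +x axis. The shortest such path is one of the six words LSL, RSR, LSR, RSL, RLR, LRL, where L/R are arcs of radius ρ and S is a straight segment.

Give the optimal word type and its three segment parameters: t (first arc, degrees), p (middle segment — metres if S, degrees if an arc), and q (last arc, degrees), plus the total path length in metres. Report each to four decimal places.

RLR: t = 59.5650°, p = 272.4698°, q = 59.2048°, L = 14.6811 m

Let ψ = atan2(Δy, Δx) = atan2(-1.72, -0.38) = -102.4582° be the start→goal bearing.
Normalize: d = |goal − start| / ρ = 1.761477/2.15 = 0.819291, α = (θ_start − ψ) mod 360° = 283.7582° = 4.952516 rad, β = (θ_goal − ψ) mod 360° = 77.4582° = 1.351901 rad.
Common terms: sin α = -0.971308, cos α = 0.237826, sin β = 0.976138, cos β = 0.217151, cos(α−β) = -0.896486, d² = 0.671239. Work in radians in the unit-radius frame; every candidate has L = ρ·(t + p + q).
LSL: p² = 2 + d² − 2cos(α−β) + 2d(sin α − sin β) = 1.273160; p = √p² = 1.128344; φ = atan2(cos β − cos α, d + sin α − sin β) = -3.123269 rad; t = (φ − α) mod 2π = 4.490586 rad, q = (β − φ) mod 2π = 4.475170 rad → L = 2.15·(4.490586 + 1.128344 + 4.475170) = 2.15·10.094100 = 21.702315 m
RSR: p² = 2 + d² − 2cos(α−β) + 2d(sin β − sin α) = 7.655263; p = √p² = 2.766815; φ = atan2(cos α − cos β, d − sin α + sin β) = 0.007472 rad; t = (α − φ) mod 2π = 4.945043 rad, q = (φ − β) mod 2π = 4.938756 rad → L = 2.15·(4.945043 + 2.766815 + 4.938756) = 2.15·12.650614 = 27.198820 m
LSR: p² = d² − 2 + 2cos(α−β) + 2d(sin α + sin β) = -3.113820 < 0 → infeasible
RSL: p² = d² − 2 + 2cos(α−β) − 2d(sin α + sin β) = -3.129649 < 0 → infeasible
RLR: c = (6 − d² + 2cos(α−β) + 2d(sin α − sin β))/8 = 0.043092; p = 2π − arccos c = 4.755494 rad; φ = atan2(cos α − cos β, d − sin α + sin β) = 0.007472 rad; t = (α − φ + p/2) mod 2π = 1.039605 rad, q = (α − β − t + p) mod 2π = 1.033318 rad → L = 2.15·(1.039605 + 4.755494 + 1.033318) = 2.15·6.828418 = 14.681098 m
LRL: c = (6 − d² + 2cos(α−β) − 2d(sin α − sin β))/8 = 0.840855; p = 2π − arccos c = 5.711250 rad; φ = atan2(cos β − cos α, d + sin α − sin β) = -3.123269 rad; t = (φ − α + p/2) mod 2π = 1.063026 rad, q = (β − α − t + p) mod 2π = 1.047610 rad → L = 2.15·(1.063026 + 5.711250 + 1.047610) = 2.15·7.821886 = 16.817054 m
Shortest: RLR with L = 14.681098 m ≈ 14.6811 m
Convert RLR to answer units (arcs ×180/π): t = 1.039605·180/π = 59.5650°, p = 4.755494·180/π = 272.4698°, q = 1.033318·180/π = 59.2048°, L = 14.6811 m.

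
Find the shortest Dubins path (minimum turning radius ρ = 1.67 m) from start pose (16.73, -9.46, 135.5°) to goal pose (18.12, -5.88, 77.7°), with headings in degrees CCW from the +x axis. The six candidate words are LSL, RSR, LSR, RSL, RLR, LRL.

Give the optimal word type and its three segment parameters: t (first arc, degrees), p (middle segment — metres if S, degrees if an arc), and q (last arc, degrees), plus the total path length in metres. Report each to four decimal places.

LRL: t = 72.9711°, p = 257.4802°, q = 126.7091°, L = 13.3249 m

Let ψ = atan2(Δy, Δx) = atan2(3.58, 1.39) = 68.7804° be the start→goal bearing.
Normalize: d = |goal − start| / ρ = 3.840378/1.67 = 2.299627, α = (θ_start − ψ) mod 360° = 66.7196° = 1.164477 rad, β = (θ_goal − ψ) mod 360° = 8.9196° = 0.155676 rad.
Common terms: sin α = 0.918582, cos α = 0.395231, sin β = 0.155048, cos β = 0.987907, cos(α−β) = 0.532876, d² = 5.288286. Work in radians in the unit-radius frame; every candidate has L = ρ·(t + p + q).
LSL: p² = 2 + d² − 2cos(α−β) + 2d(sin α − sin β) = 9.734217; p = √p² = 3.119971; φ = atan2(cos β − cos α, d + sin α − sin β) = 0.191123 rad; t = (φ − α) mod 2π = 5.309832 rad, q = (β − φ) mod 2π = 6.247738 rad → L = 1.67·(5.309832 + 3.119971 + 6.247738) = 1.67·14.677541 = 24.511493 m
RSR: p² = 2 + d² − 2cos(α−β) + 2d(sin β − sin α) = 2.710849; p = √p² = 1.646466; φ = atan2(cos α − cos β, d − sin α + sin β) = -0.368234 rad; t = (α − φ) mod 2π = 1.532711 rad, q = (φ − β) mod 2π = 5.759275 rad → L = 1.67·(1.532711 + 1.646466 + 5.759275) = 1.67·8.938451 = 14.927214 m
LSR: p² = d² − 2 + 2cos(α−β) + 2d(sin α + sin β) = 9.291937; p = √p² = 3.048268; φ = atan2(−cos α − cos β, d + sin α + sin β) − atan2(−2, p) = 0.191535 rad; t = (φ − α) mod 2π = 5.310244 rad, q = (φ − β) mod 2π = 0.035859 rad → L = 1.67·(5.310244 + 3.048268 + 0.035859) = 1.67·8.394371 = 14.018599 m
RSL: p² = d² − 2 + 2cos(α−β) − 2d(sin α + sin β) = -0.583860 < 0 → infeasible
RLR: c = (6 − d² + 2cos(α−β) + 2d(sin α − sin β))/8 = 0.661144; p = 2π − arccos c = 5.434731 rad; φ = atan2(cos α − cos β, d − sin α + sin β) = -0.368234 rad; t = (α − φ + p/2) mod 2π = 4.250076 rad, q = (α − β − t + p) mod 2π = 2.193455 rad → L = 1.67·(4.250076 + 5.434731 + 2.193455) = 1.67·11.878263 = 19.836699 m
LRL: c = (6 − d² + 2cos(α−β) − 2d(sin α − sin β))/8 = -0.216777; p = 2π − arccos c = 4.493877 rad; φ = atan2(cos β − cos α, d + sin α − sin β) = 0.191123 rad; t = (φ − α + p/2) mod 2π = 1.273585 rad, q = (β − α − t + p) mod 2π = 2.211492 rad → L = 1.67·(1.273585 + 4.493877 + 2.211492) = 1.67·7.978954 = 13.324853 m
Shortest: LRL with L = 13.324853 m ≈ 13.3249 m
Convert LRL to answer units (arcs ×180/π): t = 1.273585·180/π = 72.9711°, p = 4.493877·180/π = 257.4802°, q = 2.211492·180/π = 126.7091°, L = 13.3249 m.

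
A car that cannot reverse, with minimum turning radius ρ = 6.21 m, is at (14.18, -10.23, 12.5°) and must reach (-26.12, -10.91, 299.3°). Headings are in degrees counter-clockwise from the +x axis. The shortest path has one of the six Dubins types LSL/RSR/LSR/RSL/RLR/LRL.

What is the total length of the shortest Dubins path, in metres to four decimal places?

64.8290 m

Let ψ = atan2(Δy, Δx) = atan2(-0.68, -40.30) = -179.0333° be the start→goal bearing.
Normalize: d = |goal − start| / ρ = 40.305737/6.21 = 6.490457, α = (θ_start − ψ) mod 360° = 191.5333° = 3.342887 rad, β = (θ_goal − ψ) mod 360° = 118.3333° = 2.065306 rad.
Common terms: sin α = -0.199938, cos α = -0.979809, sin β = 0.880202, cos β = -0.474600, cos(α−β) = 0.289032, d² = 42.126029. Work in radians in the unit-radius frame; every candidate has L = ρ·(t + p + q).
LSL: p² = 2 + d² − 2cos(α−β) + 2d(sin α − sin β) = 29.526772; p = √p² = 5.433854; φ = atan2(cos β − cos α, d + sin α − sin β) = 0.093109 rad; t = (φ − α) mod 2π = 3.033407 rad, q = (β − φ) mod 2π = 1.972197 rad → L = 6.21·(3.033407 + 5.433854 + 1.972197) = 6.21·10.439459 = 64.829037 m
RSR: p² = 2 + d² − 2cos(α−β) + 2d(sin β − sin α) = 57.569159; p = √p² = 7.587434; φ = atan2(cos α − cos β, d − sin α + sin β) = -0.066634 rad; t = (α − φ) mod 2π = 3.409521 rad, q = (φ − β) mod 2π = 4.151245 rad → L = 6.21·(3.409521 + 7.587434 + 4.151245) = 6.21·15.148201 = 94.070326 m
LSR: p² = d² − 2 + 2cos(α−β) + 2d(sin α + sin β) = 49.534539; p = √p² = 7.038078; φ = atan2(−cos α − cos β, d + sin α + sin β) − atan2(−2, p) = 0.476981 rad; t = (φ − α) mod 2π = 3.417280 rad, q = (φ − β) mod 2π = 4.694861 rad → L = 6.21·(3.417280 + 7.038078 + 4.694861) = 6.21·15.150218 = 94.082855 m
RSL: p² = d² − 2 + 2cos(α−β) − 2d(sin α + sin β) = 31.873646; p = √p² = 5.645675; φ = atan2(cos α + cos β, d − sin α − sin β) − atan2(2, p) = -0.585739 rad; t = (α − φ) mod 2π = 3.928626 rad, q = (β − φ) mod 2π = 2.651045 rad → L = 6.21·(3.928626 + 5.645675 + 2.651045) = 6.21·12.225346 = 75.919399 m
RLR: c = (6 − d² + 2cos(α−β) + 2d(sin α − sin β))/8 = -6.196145, |c| > 1 → infeasible
LRL: c = (6 − d² + 2cos(α−β) − 2d(sin α − sin β))/8 = -2.690846, |c| > 1 → infeasible
Shortest: LSL with L = 64.829037 m ≈ 64.8290 m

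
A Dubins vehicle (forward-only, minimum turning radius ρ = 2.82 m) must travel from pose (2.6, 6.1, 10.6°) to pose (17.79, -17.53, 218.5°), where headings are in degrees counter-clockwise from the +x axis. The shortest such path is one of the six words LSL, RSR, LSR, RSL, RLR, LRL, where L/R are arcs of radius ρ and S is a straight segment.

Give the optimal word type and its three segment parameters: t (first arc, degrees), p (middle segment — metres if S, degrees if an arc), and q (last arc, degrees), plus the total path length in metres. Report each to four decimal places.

RSR: t = 65.8977°, p = 22.6866 m, q = 86.2023°, L = 30.1727 m

Let ψ = atan2(Δy, Δx) = atan2(-23.63, 15.19) = -57.2660° be the start→goal bearing.
Normalize: d = |goal − start| / ρ = 28.091155/2.82 = 9.961403, α = (θ_start − ψ) mod 360° = 67.8660° = 1.184485 rad, β = (θ_goal − ψ) mod 360° = 275.7660° = 4.813025 rad.
Common terms: sin α = 0.926305, cos α = 0.376774, sin β = -0.994941, cos β = 0.100466, cos(α−β) = -0.883766, d² = 99.229541. Work in radians in the unit-radius frame; every candidate has L = ρ·(t + p + q).
LSL: p² = 2 + d² − 2cos(α−β) + 2d(sin α − sin β) = 141.273676; p = √p² = 11.885860; φ = atan2(cos β − cos α, d + sin α − sin β) = -0.023249 rad; t = (φ − α) mod 2π = 5.075451 rad, q = (β − φ) mod 2π = 4.836274 rad → L = 2.82·(5.075451 + 11.885860 + 4.836274) = 2.82·21.797585 = 61.469190 m
RSR: p² = 2 + d² − 2cos(α−β) + 2d(sin β − sin α) = 64.720468; p = √p² = 8.044903; φ = atan2(cos α − cos β, d − sin α + sin β) = 0.034352 rad; t = (α − φ) mod 2π = 1.150133 rad, q = (φ − β) mod 2π = 1.504513 rad → L = 2.82·(1.150133 + 8.044903 + 1.504513) = 2.82·10.699549 = 30.172728 m
LSR: p² = d² − 2 + 2cos(α−β) + 2d(sin α + sin β) = 94.094602; p = √p² = 9.700237; φ = atan2(−cos α − cos β, d + sin α + sin β) − atan2(−2, p) = 0.155127 rad; t = (φ − α) mod 2π = 5.253827 rad, q = (φ − β) mod 2π = 1.625288 rad → L = 2.82·(5.253827 + 9.700237 + 1.625288) = 2.82·16.579353 = 46.753775 m
RSL: p² = d² − 2 + 2cos(α−β) − 2d(sin α + sin β) = 96.829417; p = √p² = 9.840194; φ = atan2(cos α + cos β, d − sin α − sin β) − atan2(2, p) = -0.152971 rad; t = (α − φ) mod 2π = 1.337457 rad, q = (β − φ) mod 2π = 4.965996 rad → L = 2.82·(1.337457 + 9.840194 + 4.965996) = 2.82·16.143647 = 45.525084 m
RLR: c = (6 − d² + 2cos(α−β) + 2d(sin α − sin β))/8 = -7.090059, |c| > 1 → infeasible
LRL: c = (6 − d² + 2cos(α−β) − 2d(sin α − sin β))/8 = -16.659209, |c| > 1 → infeasible
Shortest: RSR with L = 30.172728 m ≈ 30.1727 m
Convert RSR to answer units (arcs ×180/π): t = 1.150133·180/π = 65.8977°, p = ρ·p = 2.82·8.044903 = 22.6866 m, q = 1.504513·180/π = 86.2023°, L = 30.1727 m.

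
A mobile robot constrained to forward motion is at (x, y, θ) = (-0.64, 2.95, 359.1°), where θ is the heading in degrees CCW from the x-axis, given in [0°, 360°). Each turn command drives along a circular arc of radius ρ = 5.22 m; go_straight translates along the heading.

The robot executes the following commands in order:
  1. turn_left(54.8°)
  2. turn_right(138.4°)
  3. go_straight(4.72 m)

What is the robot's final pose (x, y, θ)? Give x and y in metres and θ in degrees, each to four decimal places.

set_pose: (x, y, θ) = (-0.6400, 2.9500, 359.1000°), ρ = 5.22
turn_left(54.8°): centre at ρ to the left, rotate +54.8° → (3.6597, 5.0938, 413.9000° ≡ 53.9000°)
turn_right(138.4°): centre at ρ to the right, rotate −138.4° → (13.0734, 2.5185, -84.5000° ≡ 275.5000°)
go_straight(4.72): x += 4.72·cos θ, y += 4.72·sin θ → (13.5258, -2.1798, 275.5000°)

(13.5258, -2.1798, 275.5000°)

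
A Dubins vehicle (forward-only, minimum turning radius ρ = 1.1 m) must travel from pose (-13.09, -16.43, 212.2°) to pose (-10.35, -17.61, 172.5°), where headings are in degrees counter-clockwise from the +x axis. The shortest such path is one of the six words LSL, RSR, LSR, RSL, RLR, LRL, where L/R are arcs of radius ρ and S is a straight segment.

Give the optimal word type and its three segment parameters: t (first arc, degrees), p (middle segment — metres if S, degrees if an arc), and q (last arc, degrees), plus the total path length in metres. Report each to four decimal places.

Let ψ = atan2(Δy, Δx) = atan2(-1.18, 2.74) = -23.2995° be the start→goal bearing.
Normalize: d = |goal − start| / ρ = 2.983287/1.1 = 2.712079, α = (θ_start − ψ) mod 360° = 235.4995° = 4.110241 rad, β = (θ_goal − ψ) mod 360° = 195.7995° = 3.417345 rad.
Common terms: sin α = -0.824121, cos α = -0.566414, sin β = -0.272271, cos β = -0.962221, cos(α−β) = 0.769400, d² = 7.355372. Work in radians in the unit-radius frame; every candidate has L = ρ·(t + p + q).
LSL: p² = 2 + d² − 2cos(α−β) + 2d(sin α − sin β) = 4.823253; p = √p² = 2.196191; φ = atan2(cos β − cos α, d + sin α − sin β) = -0.181214 rad; t = (φ − α) mod 2π = 1.991730 rad, q = (β − φ) mod 2π = 3.598560 rad → L = 1.1·(1.991730 + 2.196191 + 3.598560) = 1.1·7.786480 = 8.565128 m
RSR: p² = 2 + d² − 2cos(α−β) + 2d(sin β − sin α) = 10.809892; p = √p² = 3.287840; φ = atan2(cos α − cos β, d − sin α + sin β) = 0.120678 rad; t = (α − φ) mod 2π = 3.989563 rad, q = (φ − β) mod 2π = 2.986518 rad → L = 1.1·(3.989563 + 3.287840 + 2.986518) = 1.1·10.263921 = 11.290313 m
LSR: p² = d² − 2 + 2cos(α−β) + 2d(sin α + sin β) = 0.947167; p = √p² = 0.973225; φ = atan2(−cos α − cos β, d + sin α + sin β) − atan2(−2, p) = 1.875636 rad; t = (φ − α) mod 2π = 4.048580 rad, q = (φ − β) mod 2π = 4.741476 rad → L = 1.1·(4.048580 + 0.973225 + 4.741476) = 1.1·9.763281 = 10.739609 m
RSL: p² = d² − 2 + 2cos(α−β) − 2d(sin α + sin β) = 12.841175; p = √p² = 3.583459; φ = atan2(cos α + cos β, d − sin α − sin β) − atan2(2, p) = -0.890749 rad; t = (α − φ) mod 2π = 5.000990 rad, q = (β − φ) mod 2π = 4.308095 rad → L = 1.1·(5.000990 + 3.583459 + 4.308095) = 1.1·12.892543 = 14.181798 m
RLR: c = (6 − d² + 2cos(α−β) + 2d(sin α − sin β))/8 = -0.351237; p = 2π − arccos c = 4.353498 rad; φ = atan2(cos α − cos β, d − sin α + sin β) = 0.120678 rad; t = (α − φ + p/2) mod 2π = 6.166312 rad, q = (α − β − t + p) mod 2π = 5.163266 rad → L = 1.1·(6.166312 + 4.353498 + 5.163266) = 1.1·15.683076 = 17.251384 m
LRL: c = (6 − d² + 2cos(α−β) − 2d(sin α − sin β))/8 = 0.397093; p = 2π − arccos c = 5.120737 rad; φ = atan2(cos β − cos α, d + sin α − sin β) = -0.181214 rad; t = (φ − α + p/2) mod 2π = 4.552098 rad, q = (β − α − t + p) mod 2π = 6.158928 rad → L = 1.1·(4.552098 + 5.120737 + 6.158928) = 1.1·15.831763 = 17.414939 m
Shortest: LSL with L = 8.565128 m ≈ 8.5651 m
Convert LSL to answer units (arcs ×180/π): t = 1.991730·180/π = 114.1177°, p = ρ·p = 1.1·2.196191 = 2.4158 m, q = 3.598560·180/π = 206.1823°, L = 8.5651 m.

LSL: t = 114.1177°, p = 2.4158 m, q = 206.1823°, L = 8.5651 m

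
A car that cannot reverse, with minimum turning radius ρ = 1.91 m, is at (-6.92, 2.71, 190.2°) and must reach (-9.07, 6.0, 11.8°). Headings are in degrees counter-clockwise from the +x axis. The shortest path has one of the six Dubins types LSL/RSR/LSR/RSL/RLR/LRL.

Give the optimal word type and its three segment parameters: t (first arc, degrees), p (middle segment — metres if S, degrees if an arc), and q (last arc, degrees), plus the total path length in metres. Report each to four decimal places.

Let ψ = atan2(Δy, Δx) = atan2(3.29, -2.15) = 123.1644° be the start→goal bearing.
Normalize: d = |goal − start| / ρ = 3.930216/1.91 = 2.057705, α = (θ_start − ψ) mod 360° = 67.0356° = 1.169991 rad, β = (θ_goal − ψ) mod 360° = 248.6356° = 4.339509 rad.
Common terms: sin α = 0.920747, cos α = 0.390160, sin β = -0.931282, cos β = -0.364299, cos(α−β) = -0.999610, d² = 4.234149. Work in radians in the unit-radius frame; every candidate has L = ρ·(t + p + q).
LSL: p² = 2 + d² − 2cos(α−β) + 2d(sin α − sin β) = 15.855229; p = √p² = 3.981863; φ = atan2(cos β − cos α, d + sin α − sin β) = -0.190626 rad; t = (φ − α) mod 2π = 4.922568 rad, q = (β − φ) mod 2π = 4.530135 rad → L = 1.91·(4.922568 + 3.981863 + 4.530135) = 1.91·13.434566 = 25.660021 m
RSR: p² = 2 + d² − 2cos(α−β) + 2d(sin β − sin α) = 0.611510; p = √p² = 0.781991; φ = atan2(cos α − cos β, d − sin α + sin β) = 1.304650 rad; t = (α − φ) mod 2π = 6.148526 rad, q = (φ − β) mod 2π = 3.248326 rad → L = 1.91·(6.148526 + 0.781991 + 3.248326) = 1.91·10.178844 = 19.441591 m
LSR: p² = d² − 2 + 2cos(α−β) + 2d(sin α + sin β) = 0.191574; p = √p² = 0.437691; φ = atan2(−cos α − cos β, d + sin α + sin β) − atan2(−2, p) = 1.342716 rad; t = (φ − α) mod 2π = 0.172724 rad, q = (φ − β) mod 2π = 3.286392 rad → L = 1.91·(0.172724 + 0.437691 + 3.286392) = 1.91·3.896807 = 7.442901 m
RSL: p² = d² − 2 + 2cos(α−β) − 2d(sin α + sin β) = 0.278285; p = √p² = 0.527527; φ = atan2(cos α + cos β, d − sin α − sin β) − atan2(2, p) = -1.300403 rad; t = (α − φ) mod 2π = 2.470395 rad, q = (β − φ) mod 2π = 5.639913 rad → L = 1.91·(2.470395 + 0.527527 + 5.639913) = 1.91·8.637834 = 16.498263 m
RLR: c = (6 − d² + 2cos(α−β) + 2d(sin α − sin β))/8 = 0.923561; p = 2π − arccos c = 5.889655 rad; φ = atan2(cos α − cos β, d − sin α + sin β) = 1.304650 rad; t = (α − φ + p/2) mod 2π = 2.810169 rad, q = (α − β − t + p) mod 2π = 6.193154 rad → L = 1.91·(2.810169 + 5.889655 + 6.193154) = 1.91·14.892978 = 28.445588 m
LRL: c = (6 − d² + 2cos(α−β) − 2d(sin α − sin β))/8 = -0.981904; p = 2π − arccos c = 3.332125 rad; φ = atan2(cos β − cos α, d + sin α − sin β) = -0.190626 rad; t = (φ − α + p/2) mod 2π = 0.305445 rad, q = (β − α − t + p) mod 2π = 6.196198 rad → L = 1.91·(0.305445 + 3.332125 + 6.196198) = 1.91·9.833767 = 18.782495 m
Shortest: LSR with L = 7.442901 m ≈ 7.4429 m
Convert LSR to answer units (arcs ×180/π): t = 0.172724·180/π = 9.8964°, p = ρ·p = 1.91·0.437691 = 0.8360 m, q = 3.286392·180/π = 188.2964°, L = 7.4429 m.

LSR: t = 9.8964°, p = 0.8360 m, q = 188.2964°, L = 7.4429 m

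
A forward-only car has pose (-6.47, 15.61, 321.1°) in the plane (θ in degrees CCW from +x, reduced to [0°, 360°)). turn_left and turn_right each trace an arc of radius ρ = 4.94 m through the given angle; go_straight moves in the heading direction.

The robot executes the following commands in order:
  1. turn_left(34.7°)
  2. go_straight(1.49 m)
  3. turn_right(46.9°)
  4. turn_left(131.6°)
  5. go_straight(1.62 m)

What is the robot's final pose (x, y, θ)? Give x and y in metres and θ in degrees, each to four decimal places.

set_pose: (x, y, θ) = (-6.4700, 15.6100, 321.1000°), ρ = 4.94
turn_left(34.7°): centre at ρ to the left, rotate +34.7° → (-3.7297, 14.5278, 355.8000°)
go_straight(1.49): x += 1.49·cos θ, y += 1.49·sin θ → (-2.2437, 14.4187, 355.8000°)
turn_right(46.9°): centre at ρ to the right, rotate −46.9° → (1.2391, 12.5941, 308.9000°)
turn_left(131.6°): centre at ρ to the left, rotate +131.6° → (9.9558, 14.8809, 440.5000° ≡ 80.5000°)
go_straight(1.62): x += 1.62·cos θ, y += 1.62·sin θ → (10.2232, 16.4787, 80.5000°)

(10.2232, 16.4787, 80.5000°)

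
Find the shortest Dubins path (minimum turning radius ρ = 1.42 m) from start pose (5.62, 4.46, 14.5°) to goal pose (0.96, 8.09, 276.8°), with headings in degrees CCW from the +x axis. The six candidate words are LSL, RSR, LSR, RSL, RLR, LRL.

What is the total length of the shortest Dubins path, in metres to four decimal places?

Let ψ = atan2(Δy, Δx) = atan2(3.63, -4.66) = 142.0825° be the start→goal bearing.
Normalize: d = |goal − start| / ρ = 5.906987/1.42 = 4.159850, α = (θ_start − ψ) mod 360° = 232.4175° = 4.056451 rad, β = (θ_goal − ψ) mod 360° = 134.7175° = 2.351264 rad.
Common terms: sin α = -0.792476, cos α = -0.609903, sin β = 0.710584, cos β = -0.703612, cos(α−β) = -0.133986, d² = 17.304354. Work in radians in the unit-radius frame; every candidate has L = ρ·(t + p + q).
LSL: p² = 2 + d² − 2cos(α−β) + 2d(sin α − sin β) = 7.067313; p = √p² = 2.658442; φ = atan2(cos β − cos α, d + sin α − sin β) = -0.035257 rad; t = (φ − α) mod 2π = 2.191477 rad, q = (β − φ) mod 2π = 2.386521 rad → L = 1.42·(2.191477 + 2.658442 + 2.386521) = 1.42·7.236440 = 10.275745 m
RSR: p² = 2 + d² − 2cos(α−β) + 2d(sin β − sin α) = 32.077340; p = √p² = 5.663686; φ = atan2(cos α − cos β, d − sin α + sin β) = 0.016546 rad; t = (α − φ) mod 2π = 4.039905 rad, q = (φ − β) mod 2π = 3.948467 rad → L = 1.42·(4.039905 + 5.663686 + 3.948467) = 1.42·13.652058 = 19.385922 m
LSR: p² = d² − 2 + 2cos(α−β) + 2d(sin α + sin β) = 14.355067; p = √p² = 3.788808; φ = atan2(−cos α − cos β, d + sin α + sin β) − atan2(−2, p) = 0.797302 rad; t = (φ − α) mod 2π = 3.024037 rad, q = (φ − β) mod 2π = 4.729223 rad → L = 1.42·(3.024037 + 3.788808 + 4.729223) = 1.42·11.542068 = 16.389737 m
RSL: p² = d² − 2 + 2cos(α−β) − 2d(sin α + sin β) = 15.717697; p = √p² = 3.964555; φ = atan2(cos α + cos β, d − sin α − sin β) − atan2(2, p) = -0.767517 rad; t = (α − φ) mod 2π = 4.823967 rad, q = (β − φ) mod 2π = 3.118781 rad → L = 1.42·(4.823967 + 3.964555 + 3.118781) = 1.42·11.907303 = 16.908371 m
RLR: c = (6 − d² + 2cos(α−β) + 2d(sin α − sin β))/8 = -3.009668, |c| > 1 → infeasible
LRL: c = (6 − d² + 2cos(α−β) − 2d(sin α − sin β))/8 = 0.116586; p = 2π − arccos c = 4.829241 rad; φ = atan2(cos β − cos α, d + sin α − sin β) = -0.035257 rad; t = (φ − α + p/2) mod 2π = 4.606098 rad, q = (β − α − t + p) mod 2π = 4.801142 rad → L = 1.42·(4.606098 + 4.829241 + 4.801142) = 1.42·14.236480 = 20.215801 m
Shortest: LSL with L = 10.275745 m ≈ 10.2757 m

10.2757 m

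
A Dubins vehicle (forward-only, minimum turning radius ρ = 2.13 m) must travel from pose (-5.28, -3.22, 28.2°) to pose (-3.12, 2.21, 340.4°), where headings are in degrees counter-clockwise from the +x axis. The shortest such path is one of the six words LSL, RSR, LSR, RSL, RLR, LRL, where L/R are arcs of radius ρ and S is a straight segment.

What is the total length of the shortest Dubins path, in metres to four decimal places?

17.1484 m

Let ψ = atan2(Δy, Δx) = atan2(5.43, 2.16) = 68.3078° be the start→goal bearing.
Normalize: d = |goal − start| / ρ = 5.843843/2.13 = 2.743588, α = (θ_start − ψ) mod 360° = 319.8922° = 5.583172 rad, β = (θ_goal − ψ) mod 360° = 272.0922° = 4.748904 rad.
Common terms: sin α = -0.644228, cos α = 0.764833, sin β = -0.999333, cos β = 0.036507, cos(α−β) = 0.671721, d² = 7.527276. Work in radians in the unit-radius frame; every candidate has L = ρ·(t + p + q).
LSL: p² = 2 + d² − 2cos(α−β) + 2d(sin α − sin β) = 10.132360; p = √p² = 3.183137; φ = atan2(cos β − cos α, d + sin α − sin β) = -0.230853 rad; t = (φ − α) mod 2π = 0.469161 rad, q = (β − φ) mod 2π = 4.979757 rad → L = 2.13·(0.469161 + 3.183137 + 4.979757) = 2.13·8.632055 = 18.386277 m
RSR: p² = 2 + d² − 2cos(α−β) + 2d(sin β − sin α) = 6.235310; p = √p² = 2.497060; φ = atan2(cos α − cos β, d − sin α + sin β) = 0.295976 rad; t = (α − φ) mod 2π = 5.287196 rad, q = (φ − β) mod 2π = 1.830257 rad → L = 2.13·(5.287196 + 2.497060 + 1.830257) = 2.13·9.614513 = 20.478913 m
LSR: p² = d² − 2 + 2cos(α−β) + 2d(sin α + sin β) = -2.147795 < 0 → infeasible
RSL: p² = d² − 2 + 2cos(α−β) − 2d(sin α + sin β) = 15.889230; p = √p² = 3.986130; φ = atan2(cos α + cos β, d − sin α − sin β) − atan2(2, p) = -0.284374 rad; t = (α − φ) mod 2π = 5.867545 rad, q = (β − φ) mod 2π = 5.033278 rad → L = 2.13·(5.867545 + 3.986130 + 5.033278) = 2.13·14.886953 = 31.709210 m
RLR: c = (6 − d² + 2cos(α−β) + 2d(sin α − sin β))/8 = 0.220586; p = 2π − arccos c = 4.934804 rad; φ = atan2(cos α − cos β, d − sin α + sin β) = 0.295976 rad; t = (α − φ + p/2) mod 2π = 1.471413 rad, q = (α − β − t + p) mod 2π = 4.297659 rad → L = 2.13·(1.471413 + 4.934804 + 4.297659) = 2.13·10.703876 = 22.799257 m
LRL: c = (6 − d² + 2cos(α−β) − 2d(sin α − sin β))/8 = -0.266545; p = 2π − arccos c = 4.442582 rad; φ = atan2(cos β − cos α, d + sin α − sin β) = -0.230853 rad; t = (φ − α + p/2) mod 2π = 2.690452 rad, q = (β − α − t + p) mod 2π = 0.917863 rad → L = 2.13·(2.690452 + 4.442582 + 0.917863) = 2.13·8.050897 = 17.148411 m
Shortest: LRL with L = 17.148411 m ≈ 17.1484 m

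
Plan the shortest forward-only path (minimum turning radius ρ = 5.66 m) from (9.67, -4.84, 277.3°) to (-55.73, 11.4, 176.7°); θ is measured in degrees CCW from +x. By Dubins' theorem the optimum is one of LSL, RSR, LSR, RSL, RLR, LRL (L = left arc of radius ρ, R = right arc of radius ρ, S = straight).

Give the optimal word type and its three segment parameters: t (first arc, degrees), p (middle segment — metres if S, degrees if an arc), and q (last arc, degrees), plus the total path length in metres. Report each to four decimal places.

Let ψ = atan2(Δy, Δx) = atan2(16.24, -65.40) = 166.0545° be the start→goal bearing.
Normalize: d = |goal − start| / ρ = 67.386183/5.66 = 11.905686, α = (θ_start − ψ) mod 360° = 111.2455° = 1.941600 rad, β = (θ_goal − ψ) mod 360° = 10.6455° = 0.185799 rad.
Common terms: sin α = 0.932036, cos α = -0.362365, sin β = 0.184732, cos β = 0.982789, cos(α−β) = -0.183951, d² = 141.745358. Work in radians in the unit-radius frame; every candidate has L = ρ·(t + p + q).
LSL: p² = 2 + d² − 2cos(α−β) + 2d(sin α − sin β) = 161.907601; p = √p² = 12.724292; φ = atan2(cos β − cos α, d + sin α − sin β) = 0.105913 rad; t = (φ − α) mod 2π = 4.447498 rad, q = (β − φ) mod 2π = 0.079886 rad → L = 5.66·(4.447498 + 12.724292 + 0.079886) = 5.66·17.251676 = 97.644485 m
RSR: p² = 2 + d² − 2cos(α−β) + 2d(sin β − sin α) = 126.318921; p = √p² = 11.239169; φ = atan2(cos α − cos β, d − sin α + sin β) = -0.119972 rad; t = (α − φ) mod 2π = 2.061572 rad, q = (φ − β) mod 2π = 5.977414 rad → L = 5.66·(2.061572 + 11.239169 + 5.977414) = 5.66·19.278156 = 109.114361 m
LSR: p² = d² − 2 + 2cos(α−β) + 2d(sin α + sin β) = 165.969240; p = √p² = 12.882905; φ = atan2(−cos α − cos β, d + sin α + sin β) − atan2(−2, p) = 0.106408 rad; t = (φ − α) mod 2π = 4.447993 rad, q = (φ − β) mod 2π = 6.203795 rad → L = 5.66·(4.447993 + 12.882905 + 6.203795) = 5.66·23.534693 = 133.206362 m
RSL: p² = d² − 2 + 2cos(α−β) − 2d(sin α + sin β) = 112.785671; p = √p² = 10.620060; φ = atan2(cos α + cos β, d − sin α − sin β) − atan2(2, p) = -0.128700 rad; t = (α − φ) mod 2π = 2.070301 rad, q = (β − φ) mod 2π = 0.314499 rad → L = 5.66·(2.070301 + 10.620060 + 0.314499) = 5.66·13.004860 = 73.607508 m
RLR: c = (6 − d² + 2cos(α−β) + 2d(sin α − sin β))/8 = -14.789865, |c| > 1 → infeasible
LRL: c = (6 − d² + 2cos(α−β) − 2d(sin α − sin β))/8 = -19.238450, |c| > 1 → infeasible
Shortest: RSL with L = 73.607508 m ≈ 73.6075 m
Convert RSL to answer units (arcs ×180/π): t = 2.070301·180/π = 118.6195°, p = ρ·p = 5.66·10.620060 = 60.1095 m, q = 0.314499·180/π = 18.0195°, L = 73.6075 m.

RSL: t = 118.6195°, p = 60.1095 m, q = 18.0195°, L = 73.6075 m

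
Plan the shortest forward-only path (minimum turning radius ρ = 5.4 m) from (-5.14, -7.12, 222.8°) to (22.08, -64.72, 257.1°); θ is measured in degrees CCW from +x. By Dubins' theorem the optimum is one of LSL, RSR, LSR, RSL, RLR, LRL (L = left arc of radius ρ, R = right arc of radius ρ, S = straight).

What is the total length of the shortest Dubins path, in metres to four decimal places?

Let ψ = atan2(Δy, Δx) = atan2(-57.60, 27.22) = -64.7060° be the start→goal bearing.
Normalize: d = |goal − start| / ρ = 63.707836/5.4 = 11.797747, α = (θ_start − ψ) mod 360° = 287.5060° = 5.017927 rad, β = (θ_goal − ψ) mod 360° = 321.8060° = 5.616574 rad.
Common terms: sin α = -0.953685, cos α = 0.300806, sin β = -0.618326, cos β = 0.785922, cos(α−β) = 0.826098, d² = 139.186845. Work in radians in the unit-radius frame; every candidate has L = ρ·(t + p + q).
LSL: p² = 2 + d² − 2cos(α−β) + 2d(sin α − sin β) = 131.621676; p = √p² = 11.472649; φ = atan2(cos β − cos α, d + sin α − sin β) = 0.042297 rad; t = (φ − α) mod 2π = 1.307556 rad, q = (β − φ) mod 2π = 5.574277 rad → L = 5.4·(1.307556 + 11.472649 + 5.574277) = 5.4·18.354482 = 99.114204 m
RSR: p² = 2 + d² − 2cos(α−β) + 2d(sin β − sin α) = 147.447621; p = √p² = 12.142801; φ = atan2(cos α − cos β, d − sin α + sin β) = -0.039962 rad; t = (α − φ) mod 2π = 5.057888 rad, q = (φ − β) mod 2π = 0.626649 rad → L = 5.4·(5.057888 + 12.142801 + 0.626649) = 5.4·17.827339 = 96.267628 m
LSR: p² = d² − 2 + 2cos(α−β) + 2d(sin α + sin β) = 101.746657; p = √p² = 10.086955; φ = atan2(−cos α − cos β, d + sin α + sin β) − atan2(−2, p) = 0.089861 rad; t = (φ − α) mod 2π = 1.355120 rad, q = (φ − β) mod 2π = 0.756472 rad → L = 5.4·(1.355120 + 10.086955 + 0.756472) = 5.4·12.198546 = 65.872149 m
RSL: p² = d² − 2 + 2cos(α−β) − 2d(sin α + sin β) = 175.931426; p = √p² = 13.263914; φ = atan2(cos α + cos β, d − sin α − sin β) − atan2(2, p) = -0.068553 rad; t = (α − φ) mod 2π = 5.086480 rad, q = (β − φ) mod 2π = 5.685128 rad → L = 5.4·(5.086480 + 13.263914 + 5.685128) = 5.4·24.035522 = 129.791820 m
RLR: c = (6 − d² + 2cos(α−β) + 2d(sin α − sin β))/8 = -17.430953, |c| > 1 → infeasible
LRL: c = (6 − d² + 2cos(α−β) − 2d(sin α − sin β))/8 = -15.452709, |c| > 1 → infeasible
Shortest: LSR with L = 65.872149 m ≈ 65.8721 m

65.8721 m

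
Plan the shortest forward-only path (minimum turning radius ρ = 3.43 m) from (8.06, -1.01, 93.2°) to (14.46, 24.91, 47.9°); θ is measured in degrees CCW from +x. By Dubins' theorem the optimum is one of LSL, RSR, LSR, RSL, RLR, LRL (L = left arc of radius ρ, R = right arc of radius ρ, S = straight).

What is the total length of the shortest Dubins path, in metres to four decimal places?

26.7824 m

Let ψ = atan2(Δy, Δx) = atan2(25.92, 6.40) = 76.1303° be the start→goal bearing.
Normalize: d = |goal − start| / ρ = 26.698434/3.43 = 7.783800, α = (θ_start − ψ) mod 360° = 17.0697° = 0.297922 rad, β = (θ_goal − ψ) mod 360° = 331.7697° = 5.790473 rad.
Common terms: sin α = 0.293535, cos α = 0.955948, sin β = -0.473017, cos β = 0.881053, cos(α−β) = 0.703395, d² = 60.587544. Work in radians in the unit-radius frame; every candidate has L = ρ·(t + p + q).
LSL: p² = 2 + d² − 2cos(α−β) + 2d(sin α − sin β) = 73.114123; p = √p² = 8.550680; φ = atan2(cos β − cos α, d + sin α − sin β) = -0.008759 rad; t = (φ − α) mod 2π = 5.976504 rad, q = (β − φ) mod 2π = 5.799232 rad → L = 3.43·(5.976504 + 8.550680 + 5.799232) = 3.43·20.326416 = 69.719607 m
RSR: p² = 2 + d² − 2cos(α−β) + 2d(sin β − sin α) = 49.247386; p = √p² = 7.017648; φ = atan2(cos α − cos β, d − sin α + sin β) = 0.010673 rad; t = (α − φ) mod 2π = 0.287250 rad, q = (φ − β) mod 2π = 0.503385 rad → L = 3.43·(0.287250 + 7.017648 + 0.503385) = 3.43·7.808282 = 26.782409 m
LSR: p² = d² − 2 + 2cos(α−β) + 2d(sin α + sin β) = 57.200224; p = √p² = 7.563083; φ = atan2(−cos α − cos β, d + sin α + sin β) − atan2(−2, p) = 0.021492 rad; t = (φ − α) mod 2π = 6.006755 rad, q = (φ − β) mod 2π = 0.514204 rad → L = 3.43·(6.006755 + 7.563083 + 0.514204) = 3.43·14.084043 = 48.308267 m
RSL: p² = d² − 2 + 2cos(α−β) − 2d(sin α + sin β) = 62.788443; p = √p² = 7.923916; φ = atan2(cos α + cos β, d − sin α − sin β) − atan2(2, p) = -0.020519 rad; t = (α − φ) mod 2π = 0.318441 rad, q = (β − φ) mod 2π = 5.810992 rad → L = 3.43·(0.318441 + 7.923916 + 5.810992) = 3.43·14.053349 = 48.202987 m
RLR: c = (6 − d² + 2cos(α−β) + 2d(sin α − sin β))/8 = -5.155923, |c| > 1 → infeasible
LRL: c = (6 − d² + 2cos(α−β) − 2d(sin α − sin β))/8 = -8.139265, |c| > 1 → infeasible
Shortest: RSR with L = 26.782409 m ≈ 26.7824 m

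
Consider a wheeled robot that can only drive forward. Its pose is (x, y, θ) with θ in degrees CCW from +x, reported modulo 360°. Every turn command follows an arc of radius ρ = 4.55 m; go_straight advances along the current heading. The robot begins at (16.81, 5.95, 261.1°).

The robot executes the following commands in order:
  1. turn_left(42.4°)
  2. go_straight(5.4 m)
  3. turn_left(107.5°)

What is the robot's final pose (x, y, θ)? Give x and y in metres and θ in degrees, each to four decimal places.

(27.8217, -2.1203, 51.0000°)

set_pose: (x, y, θ) = (16.8100, 5.9500, 261.1000°), ρ = 4.55
turn_left(42.4°): centre at ρ to the left, rotate +42.4° → (17.5110, 2.7348, 303.5000°)
go_straight(5.4): x += 5.4·cos θ, y += 5.4·sin θ → (20.4915, -1.7682, 303.5000°)
turn_left(107.5°): centre at ρ to the left, rotate +107.5° → (27.8217, -2.1203, 411.0000° ≡ 51.0000°)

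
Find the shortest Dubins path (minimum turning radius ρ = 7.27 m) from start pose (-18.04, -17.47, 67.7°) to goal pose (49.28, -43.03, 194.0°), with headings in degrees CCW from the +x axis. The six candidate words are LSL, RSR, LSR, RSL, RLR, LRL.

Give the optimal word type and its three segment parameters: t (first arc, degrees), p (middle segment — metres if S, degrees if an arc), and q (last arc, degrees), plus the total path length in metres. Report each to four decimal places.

Let ψ = atan2(Δy, Δx) = atan2(-25.56, 67.32) = -20.7907° be the start→goal bearing.
Normalize: d = |goal − start| / ρ = 72.008999/7.27 = 9.904952, α = (θ_start − ψ) mod 360° = 88.4907° = 1.544455 rad, β = (θ_goal − ψ) mod 360° = 214.7907° = 3.748805 rad.
Common terms: sin α = 0.999653, cos α = 0.026339, sin β = -0.570581, cos β = -0.821242, cos(α−β) = -0.592013, d² = 98.108070. Work in radians in the unit-radius frame; every candidate has L = ρ·(t + p + q).
LSL: p² = 2 + d² − 2cos(α−β) + 2d(sin α − sin β) = 132.398275; p = √p² = 11.506445; φ = atan2(cos β − cos α, d + sin α − sin β) = -0.073728 rad; t = (φ − α) mod 2π = 4.665003 rad, q = (β − φ) mod 2π = 3.822533 rad → L = 7.27·(4.665003 + 11.506445 + 3.822533) = 7.27·19.993981 = 145.356242 m
RSR: p² = 2 + d² − 2cos(α−β) + 2d(sin β − sin α) = 70.185918; p = √p² = 8.377704; φ = atan2(cos α − cos β, d − sin α + sin β) = 0.101344 rad; t = (α − φ) mod 2π = 1.443110 rad, q = (φ − β) mod 2π = 2.635724 rad → L = 7.27·(1.443110 + 8.377704 + 2.635724) = 7.27·12.456538 = 90.559032 m
LSR: p² = d² − 2 + 2cos(α−β) + 2d(sin α + sin β) = 103.423927; p = √p² = 10.169756; φ = atan2(−cos α − cos β, d + sin α + sin β) − atan2(−2, p) = 0.270953 rad; t = (φ − α) mod 2π = 5.009684 rad, q = (φ − β) mod 2π = 2.805333 rad → L = 7.27·(5.009684 + 10.169756 + 2.805333) = 7.27·17.984773 = 130.749298 m
RSL: p² = d² − 2 + 2cos(α−β) − 2d(sin α + sin β) = 86.424160; p = √p² = 9.296460; φ = atan2(cos α + cos β, d − sin α − sin β) − atan2(2, p) = -0.295597 rad; t = (α − φ) mod 2π = 1.840051 rad, q = (β − φ) mod 2π = 4.044402 rad → L = 7.27·(1.840051 + 9.296460 + 4.044402) = 7.27·15.180913 = 110.365238 m
RLR: c = (6 − d² + 2cos(α−β) + 2d(sin α − sin β))/8 = -7.773240, |c| > 1 → infeasible
LRL: c = (6 − d² + 2cos(α−β) − 2d(sin α − sin β))/8 = -15.549784, |c| > 1 → infeasible
Shortest: RSR with L = 90.559032 m ≈ 90.5590 m
Convert RSR to answer units (arcs ×180/π): t = 1.443110·180/π = 82.6841°, p = ρ·p = 7.27·8.377704 = 60.9059 m, q = 2.635724·180/π = 151.0159°, L = 90.5590 m.

RSR: t = 82.6841°, p = 60.9059 m, q = 151.0159°, L = 90.5590 m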